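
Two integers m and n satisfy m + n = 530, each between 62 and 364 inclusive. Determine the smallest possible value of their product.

60424

Since m + n is fixed, pushing one of them to its bound minimizes the product.
The extreme feasible split is m = 166, n = 364, giving mn = 60424.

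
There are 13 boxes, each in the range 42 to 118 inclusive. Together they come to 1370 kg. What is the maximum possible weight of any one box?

To make one box as large as possible, make the other 12 as small as possible.
The other 12 contribute at least 12 × 42 = 504, leaving at most 1370 − 504 = 866.
But each box is capped at 118, so the maximum is 118.
Achievable: one at 118 and the other 12 totalling 1252, which fits since 12 × 42 ≤ 1252 ≤ 12 × 118.

118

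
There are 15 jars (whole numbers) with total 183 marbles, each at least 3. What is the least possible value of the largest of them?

13

Some value must be at least ⌈183/15⌉ = 13, since 15 × 12 = 180 < 183.
Equality holds with 3 values of 13 and 12 values of 12.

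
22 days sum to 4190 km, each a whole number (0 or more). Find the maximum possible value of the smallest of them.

190

The 22 values sum to 4190, so their minimum is at most ⌊4190/22⌋ = 190.
Equality holds with 12 values of 190 and 10 values of 191.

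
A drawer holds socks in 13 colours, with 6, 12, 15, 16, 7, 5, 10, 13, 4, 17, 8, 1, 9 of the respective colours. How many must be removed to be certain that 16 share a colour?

121

In the worst case you take as many as possible of each colour without reaching 16: 6 + 12 + 15 + 15 + 7 + 5 + 10 + 13 + 4 + 15 + 8 + 1 + 9 = 120.
The next one must give 16 of some colour, so 120 + 1 = 121.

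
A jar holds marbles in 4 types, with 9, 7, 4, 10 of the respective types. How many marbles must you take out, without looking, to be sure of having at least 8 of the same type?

26

In the worst case you take as many as possible of each type without reaching 8: 7 + 7 + 4 + 7 = 25.
The next one must give 8 of some type, so 25 + 1 = 26.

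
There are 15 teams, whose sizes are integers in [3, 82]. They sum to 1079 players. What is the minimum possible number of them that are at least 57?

Each value short of 57 is at most 56, costing at least 82 − 56 = 26 against the maximum total of 1230.
We can afford to lose at most 1230 − 1079 = 151, so at most ⌊151/26⌋ = 5 fall short, and at least 10 are ≥ 57.
Exactly 10 works: 10 values at 82 and 5 at 56 total 1100; lower one of the high values by 21 (still ≥ 57) to hit 1079.

10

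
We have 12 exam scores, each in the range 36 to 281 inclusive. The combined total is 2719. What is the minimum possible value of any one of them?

36

To make one score as small as possible, make the other 11 as large as possible.
The other 11 can take up 11 × 281 = 3091 ≥ 2719 − 36, so one score can sit at its floor of 36.
Achievable: one at 36 and the other 11 totalling 2683, which fits since 11 × 36 ≤ 2683 ≤ 11 × 281.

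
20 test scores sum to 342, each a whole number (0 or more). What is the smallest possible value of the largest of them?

18

If every one of the 20 were at most 17, the total would be at most 20 × 17 = 340 < 342.
Achievable: 2 of them at 18 and 18 at 17 total 342.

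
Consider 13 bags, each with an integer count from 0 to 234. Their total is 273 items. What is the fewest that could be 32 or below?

Let j be the number exceeding 32. Then the total is ≥ 33·j + 0·(13 − j) = 0 + 33j.
So 33j ≤ 273 and j ≤ 8; hence at least 13 − 8 = 5 are ≤ 32.
Exactly 5 works: 5 values at 0 and 8 at 33 total 264; raise one of the low values by 9 (still ≤ 32) to hit 273.

5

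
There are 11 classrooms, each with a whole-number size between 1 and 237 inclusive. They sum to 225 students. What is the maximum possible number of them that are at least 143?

With k values at 143 or above and the rest at least 1, the sum is at least 11 + 142k.
Since the sum is 225, we need 142k ≤ 214, i.e. k ≤ 1.
k = 1 is achieved by 1 value at 143 and 10 at 1, total 153; add 72 to one value (staying below 143) to reach 225.

1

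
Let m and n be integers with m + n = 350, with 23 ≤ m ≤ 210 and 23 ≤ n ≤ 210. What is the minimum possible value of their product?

29400

Since m + n is fixed, pushing one of them to its bound minimizes the product.
At the endpoint m = 140, n = 350 − 140 = 210, so mn = 140 × 210 = 29400.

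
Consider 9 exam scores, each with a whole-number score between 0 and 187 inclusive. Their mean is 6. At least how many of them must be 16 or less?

The total is 9 × 6 = 54.
Let j be the number exceeding 16. Then the total is ≥ 17·j + 0·(9 − j) = 0 + 17j.
So 17j ≤ 54 and j ≤ 3; hence at least 9 − 3 = 6 are ≤ 16.
Exactly 6 works: 6 values at 0 and 3 at 17 total 51; raise one of the low values by 3 (still ≤ 16) to hit 54.

6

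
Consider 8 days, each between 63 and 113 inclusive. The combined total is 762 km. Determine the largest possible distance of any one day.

113

To make one day as large as possible, make the other 7 as small as possible.
The other 7 contribute at least 7 × 63 = 441, leaving at most 762 − 441 = 321.
But each day is capped at 113, so the maximum is 113.
Achievable: one at 113 and the other 7 totalling 649, which fits since 7 × 63 ≤ 649 ≤ 7 × 113.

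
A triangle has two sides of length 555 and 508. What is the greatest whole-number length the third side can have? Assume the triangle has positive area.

The third side must be less than 555 + 508 = 1063.
The largest integer below 1063 is 1062.

1062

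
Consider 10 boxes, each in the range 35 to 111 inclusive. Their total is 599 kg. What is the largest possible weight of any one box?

To make one box as large as possible, make the other 9 as small as possible.
The other 9 contribute at least 9 × 35 = 315, leaving at most 599 − 315 = 284.
But each box is capped at 111, so the maximum is 111.
Achievable: one at 111 and the other 9 totalling 488, which fits since 9 × 35 ≤ 488 ≤ 9 × 111.

111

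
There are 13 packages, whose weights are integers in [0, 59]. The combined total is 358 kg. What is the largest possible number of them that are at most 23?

Suppose k of them are at most 23. Those contribute at most 23 each and the rest at most 59 each.
So the total is at most 23k + 59(13 − k) = 767 − 36k. This must still be ≥ 358, so k ≤ 11.
k = 11 is achieved by 11 values at 23 and 2 at 59, total 371; lower one of the 59's by 13 (still > 23) to reach 358.

11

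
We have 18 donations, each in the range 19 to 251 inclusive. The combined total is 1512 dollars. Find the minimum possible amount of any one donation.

Minimizing one value means maximizing the remaining 17.
The other 17 can take up 17 × 251 = 4267 ≥ 1512 − 19, so one donation can sit at its floor of 19.
Achievable: one at 19 and the other 17 totalling 1493, which fits since 17 × 19 ≤ 1493 ≤ 17 × 251.

19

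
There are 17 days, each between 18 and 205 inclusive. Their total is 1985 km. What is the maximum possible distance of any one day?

Maximizing one value means minimizing the remaining 16.
The other 16 contribute at least 16 × 18 = 288, leaving at most 1985 − 288 = 1697.
But each day is capped at 205, so the maximum is 205.
Achievable: one at 205 and the other 16 totalling 1780, which fits since 16 × 18 ≤ 1780 ≤ 16 × 205.

205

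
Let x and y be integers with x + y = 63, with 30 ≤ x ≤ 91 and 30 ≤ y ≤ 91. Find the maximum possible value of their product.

For a fixed sum, the product xy is largest when x and y are as close as possible.
Taking x = 31 and y = 32 (both in [30, 91]) gives xy = 992.

992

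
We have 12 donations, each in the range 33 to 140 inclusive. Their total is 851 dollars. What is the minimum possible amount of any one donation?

33

Minimizing one value means maximizing the remaining 11.
The other 11 can take up 11 × 140 = 1540 ≥ 851 − 33, so one donation can sit at its floor of 33.
Achievable: one at 33 and the other 11 totalling 818, which fits since 11 × 33 ≤ 818 ≤ 11 × 140.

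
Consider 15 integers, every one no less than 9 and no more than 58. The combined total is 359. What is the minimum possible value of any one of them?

9

To make one integer as small as possible, make the other 14 as large as possible.
The other 14 can take up 14 × 58 = 812 ≥ 359 − 9, so one integer can sit at its floor of 9.
Achievable: one at 9 and the other 14 totalling 350, which fits since 14 × 9 ≤ 350 ≤ 14 × 58.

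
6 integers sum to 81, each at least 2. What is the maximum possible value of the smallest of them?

The 6 values sum to 81, so their minimum is at most ⌊81/6⌋ = 13.
Taking 3 copies of 13 and 3 copies of 14 gives exactly 81, so 13 is attained.

13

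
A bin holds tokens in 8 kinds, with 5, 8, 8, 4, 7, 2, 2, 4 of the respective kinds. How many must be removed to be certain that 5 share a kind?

In the worst case you take as many as possible of each kind without reaching 5: 4 + 4 + 4 + 4 + 4 + 2 + 2 + 4 = 28.
The next one must give 5 of some kind, so 28 + 1 = 29.

29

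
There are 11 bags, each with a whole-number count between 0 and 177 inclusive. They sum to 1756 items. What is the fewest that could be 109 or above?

9

Suppose at most 11 − j of them reach 109; then j values are ≤ 108 and the rest ≤ 177.
The total is then ≤ 108·j + 177·(11 − j) = 1947 − 69j. For this to be ≥ 1756 we need j ≤ 2, so at least 11 − 2 = 9 must reach 109.
Exactly 9 works: 9 values at 177 and 2 at 108 total 1809; lower one of the high values by 53 (still ≥ 109) to hit 1756.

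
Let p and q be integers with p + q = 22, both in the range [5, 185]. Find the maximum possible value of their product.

121

For a fixed sum, the product pq is largest when p and q are as close as possible.
Taking p = 11 and q = 11 (both in [5, 185]) gives pq = 121.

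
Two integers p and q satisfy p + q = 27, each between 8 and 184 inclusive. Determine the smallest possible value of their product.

pq = p(27 − p) is concave in p, so over [8, 19] it is minimized at an endpoint.
The extreme feasible split is p = 8, q = 19, giving pq = 152.

152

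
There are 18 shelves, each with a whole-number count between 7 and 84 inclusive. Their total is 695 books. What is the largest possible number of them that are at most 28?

Each value at 28 or below falls at least 84 − 28 = 56 short of the ceiling 84.
The ceiling total is 18 × 84 = 1512, and we need 695, so at most ⌊(1512 − 695)/56⌋ = 14 can be that low.
k = 14 is achieved by 14 values at 28 and 4 at 84, total 728; lower one of the 84's by 33 (still > 28) to reach 695.

14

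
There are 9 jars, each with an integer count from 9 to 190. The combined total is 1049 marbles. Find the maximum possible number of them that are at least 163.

6

Suppose k of them are at least 163. Those contribute at least 163 each and the other 9 − k at least 9 each.
So the total is at least 163k + 9(9 − k) = 81 + 154k. This must be ≤ 1049, giving k ≤ 6.
k = 6 is achieved by 6 values at 163 and 3 at 9, total 1005; add 44 to one value (staying below 163) to reach 1049.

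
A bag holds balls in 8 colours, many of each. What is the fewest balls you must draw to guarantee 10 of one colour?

73

In the worst case you draw 9 of each of the 8 colours: 8 × 9 = 72.
One more forces 10 of some colour, so 72 + 1 = 73.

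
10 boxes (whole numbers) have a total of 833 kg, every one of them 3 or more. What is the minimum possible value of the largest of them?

If every one of the 10 were at most 83, the total would be at most 10 × 83 = 830 < 833.
Equality holds with 3 values of 84 and 7 values of 83.

84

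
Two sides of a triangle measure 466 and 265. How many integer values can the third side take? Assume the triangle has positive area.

529

The triangle inequality gives |466 − 265| < c < 466 + 265, i.e. 201 < c < 731.
So c can be any integer from 202 to 730: 529 values.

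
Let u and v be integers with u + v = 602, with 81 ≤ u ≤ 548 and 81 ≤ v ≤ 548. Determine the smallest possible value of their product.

42201

For a fixed sum, uv is smallest when u and v are as far apart as possible.
At the endpoint u = 81, v = 602 − 81 = 521, so uv = 81 × 521 = 42201.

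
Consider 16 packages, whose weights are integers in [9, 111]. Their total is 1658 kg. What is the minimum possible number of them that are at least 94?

Suppose at most 16 − j of them reach 94; then j values are ≤ 93 and the rest ≤ 111.
The total is then ≤ 93·j + 111·(16 − j) = 1776 − 18j. For this to be ≥ 1658 we need j ≤ 6, so at least 16 − 6 = 10 must reach 94.
Exactly 10 works: 10 values at 111 and 6 at 93 total 1668; lower one of the high values by 10 (still ≥ 94) to hit 1658.

10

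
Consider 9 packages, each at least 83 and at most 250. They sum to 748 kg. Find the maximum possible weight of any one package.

84

Maximizing one value means minimizing the remaining 8.
The other 8 contribute at least 8 × 83 = 664, leaving at most 748 − 664 = 84.
Since 84 ≤ 250, this is achievable: one at 84 and 8 at 83.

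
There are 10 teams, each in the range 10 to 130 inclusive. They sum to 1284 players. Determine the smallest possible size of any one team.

To make one team as small as possible, make the other 9 as large as possible.
The other 9 contribute at most 9 × 130 = 1170, leaving at least 1284 − 1170 = 114.
Since 114 ≥ 10, this is achievable: one at 114 and 9 at 130.

114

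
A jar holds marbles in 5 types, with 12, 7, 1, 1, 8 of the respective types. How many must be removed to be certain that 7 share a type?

21

In the worst case you take as many as possible of each type without reaching 7: 6 + 6 + 1 + 1 + 6 = 20.
The next one must give 7 of some type, so 20 + 1 = 21.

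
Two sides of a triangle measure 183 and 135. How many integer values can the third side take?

The triangle inequality gives |183 − 135| < c < 183 + 135, i.e. 48 < c < 318.
So c can be any integer from 49 to 317: 269 values.

269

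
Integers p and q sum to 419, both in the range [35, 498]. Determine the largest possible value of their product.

pq = p(419 − p) is maximized when p is as near 419/2 as the bounds allow.
Taking p = 209 and q = 210 (both in [35, 498]) gives pq = 43890.

43890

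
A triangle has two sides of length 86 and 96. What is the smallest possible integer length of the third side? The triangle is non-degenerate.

The third side must exceed |86 − 96| = 10.
The smallest integer above 10 is 11.

11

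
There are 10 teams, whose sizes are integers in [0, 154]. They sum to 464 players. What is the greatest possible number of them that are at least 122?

If k of the values are ≥ 122, the total is ≥ 122k + 0(10 − k).
Setting 122k + 0(10 − k) ≤ 464 gives 122k ≤ 464, so k ≤ 3.
k = 3 is achieved by 3 values at 122 and 7 at 0, total 366; add 98 to one value (staying below 122) to reach 464.

3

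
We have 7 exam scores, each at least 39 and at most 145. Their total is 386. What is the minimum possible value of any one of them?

To make one score as small as possible, make the other 6 as large as possible.
The other 6 can take up 6 × 145 = 870 ≥ 386 − 39, so one score can sit at its floor of 39.
Achievable: one at 39 and the other 6 totalling 347, which fits since 6 × 39 ≤ 347 ≤ 6 × 145.

39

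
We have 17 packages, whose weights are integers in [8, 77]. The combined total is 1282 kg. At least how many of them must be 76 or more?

4

Suppose at most 17 − j of them reach 76; then j values are ≤ 75 and the rest ≤ 77.
The total is then ≤ 75·j + 77·(17 − j) = 1309 − 2j. For this to be ≥ 1282 we need j ≤ 13, so at least 17 − 13 = 4 must reach 76.
Exactly 4 works: 4 values at 77 and 13 at 75 total 1283; lower one of the high values by 1 (still ≥ 76) to hit 1282.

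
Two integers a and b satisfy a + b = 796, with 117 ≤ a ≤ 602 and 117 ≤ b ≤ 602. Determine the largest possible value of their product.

For a fixed sum, the product ab is largest when a and b are as close as possible.
Taking a = 398 and b = 398 (both in [117, 602]) gives ab = 158404.

158404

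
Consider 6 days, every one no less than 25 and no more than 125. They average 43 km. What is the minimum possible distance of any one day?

25

To make one day as small as possible, make the other 5 as large as possible.
The total is 6 × 43 = 258.
The other 5 can take up 5 × 125 = 625 ≥ 258 − 25, so one day can sit at its floor of 25.
Achievable: one at 25 and the other 5 totalling 233, which fits since 5 × 25 ≤ 233 ≤ 5 × 125.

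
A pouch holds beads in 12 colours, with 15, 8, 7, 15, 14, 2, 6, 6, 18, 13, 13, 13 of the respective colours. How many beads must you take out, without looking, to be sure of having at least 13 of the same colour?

In the worst case you take as many as possible of each colour without reaching 13: 12 + 8 + 7 + 12 + 12 + 2 + 6 + 6 + 12 + 12 + 12 + 12 = 113.
The next one must give 13 of some colour, so 113 + 1 = 114.

114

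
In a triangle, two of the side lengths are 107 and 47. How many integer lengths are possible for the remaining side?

93

The triangle inequality gives |107 − 47| < c < 107 + 47, i.e. 60 < c < 154.
So c can be any integer from 61 to 153: 93 values.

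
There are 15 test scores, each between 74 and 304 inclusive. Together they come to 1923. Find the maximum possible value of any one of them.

To make one score as large as possible, make the other 14 as small as possible.
The other 14 contribute at least 14 × 74 = 1036, leaving at most 1923 − 1036 = 887.
But each score is capped at 304, so the maximum is 304.
Achievable: one at 304 and the other 14 totalling 1619, which fits since 14 × 74 ≤ 1619 ≤ 14 × 304.

304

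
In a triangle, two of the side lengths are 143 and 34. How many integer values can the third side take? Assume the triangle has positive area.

67

The triangle inequality gives |143 − 34| < c < 143 + 34, i.e. 109 < c < 177.
So c can be any integer from 110 to 176: 67 values.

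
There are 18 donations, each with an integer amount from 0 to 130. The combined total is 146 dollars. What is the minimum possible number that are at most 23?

If only k of them are at most 23, the other 18 − k are at least 24, so the total is at least (18 − k)·24 + k·0.
This is ≤ 146, so (18 − k)·24 + 0k ≤ 146, which gives k ≥ 12.
Exactly 12 works: 12 values at 0 and 6 at 24 total 144; raise one of the low values by 2 (still ≤ 23) to hit 146.

12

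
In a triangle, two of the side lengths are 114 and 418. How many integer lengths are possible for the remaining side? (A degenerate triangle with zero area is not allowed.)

227

The triangle inequality gives |114 − 418| < c < 114 + 418, i.e. 304 < c < 532.
So c can be any integer from 305 to 531: 227 values.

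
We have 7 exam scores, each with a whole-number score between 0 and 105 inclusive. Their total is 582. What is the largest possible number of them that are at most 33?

Each value at 33 or below falls at least 105 − 33 = 72 short of the ceiling 105.
The ceiling total is 7 × 105 = 735, and we need 582, so at most ⌊(735 − 582)/72⌋ = 2 can be that low.
k = 2 is achieved by 2 values at 33 and 5 at 105, total 591; lower one of the 105's by 9 (still > 33) to reach 582.

2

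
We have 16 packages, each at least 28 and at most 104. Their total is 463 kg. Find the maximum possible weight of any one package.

To make one package as large as possible, make the other 15 as small as possible.
The other 15 contribute at least 15 × 28 = 420, leaving at most 463 − 420 = 43.
Since 43 ≤ 104, this is achievable: one at 43 and 15 at 28.

43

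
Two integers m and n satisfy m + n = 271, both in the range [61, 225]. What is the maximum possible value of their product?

With m + n fixed, mn peaks when the two are closest together.
Taking m = 135 and n = 136 (both in [61, 225]) gives mn = 18360.

18360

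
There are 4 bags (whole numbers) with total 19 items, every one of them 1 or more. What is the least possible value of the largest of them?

5

Some value must be at least ⌈19/4⌉ = 5, since 4 × 4 = 16 < 19.
Achievable: 3 of them at 5 and 1 at 4 total 19.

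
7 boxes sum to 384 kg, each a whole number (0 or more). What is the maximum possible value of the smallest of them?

54

The 7 values sum to 384, so their minimum is at most ⌊384/7⌋ = 54.
Achievable: 1 of them at 54 and 6 at 55 total 384.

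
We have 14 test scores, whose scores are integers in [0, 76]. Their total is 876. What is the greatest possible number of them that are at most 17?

Suppose k of them are at most 17. Those contribute at most 17 each and the rest at most 76 each.
So the total is at most 17k + 76(14 − k) = 1064 − 59k. This must still be ≥ 876, so k ≤ 3.
k = 3 is achieved by 3 values at 17 and 11 at 76, total 887; lower one of the 76's by 11 (still > 17) to reach 876.

3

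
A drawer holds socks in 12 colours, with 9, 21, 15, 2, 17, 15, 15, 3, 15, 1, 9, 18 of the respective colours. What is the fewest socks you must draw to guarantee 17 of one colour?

133

In the worst case you take as many as possible of each colour without reaching 17: 9 + 16 + 15 + 2 + 16 + 15 + 15 + 3 + 15 + 1 + 9 + 16 = 132.
The next one must give 17 of some colour, so 132 + 1 = 133.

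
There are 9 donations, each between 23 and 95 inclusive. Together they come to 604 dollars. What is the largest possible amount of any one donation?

95

To make one donation as large as possible, make the other 8 as small as possible.
The other 8 contribute at least 8 × 23 = 184, leaving at most 604 − 184 = 420.
But each donation is capped at 95, so the maximum is 95.
Achievable: one at 95 and the other 8 totalling 509, which fits since 8 × 23 ≤ 509 ≤ 8 × 95.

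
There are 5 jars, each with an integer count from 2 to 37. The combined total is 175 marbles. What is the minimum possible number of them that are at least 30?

Each value short of 30 is at most 29, costing at least 37 − 29 = 8 against the maximum total of 185.
We can afford to lose at most 185 − 175 = 10, so at most ⌊10/8⌋ = 1 fall short, and at least 4 are ≥ 30.
Exactly 4 works: 4 values at 37 and 1 at 29 total 177; lower one of the high values by 2 (still ≥ 30) to hit 175.

4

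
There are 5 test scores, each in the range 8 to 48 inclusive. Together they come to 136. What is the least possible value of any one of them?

8

Minimizing one value means maximizing the remaining 4.
The other 4 can take up 4 × 48 = 192 ≥ 136 − 8, so one score can sit at its floor of 8.
Achievable: one at 8 and the other 4 totalling 128, which fits since 4 × 8 ≤ 128 ≤ 4 × 48.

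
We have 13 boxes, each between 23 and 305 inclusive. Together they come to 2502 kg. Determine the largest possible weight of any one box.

305

Maximizing one value means minimizing the remaining 12.
The other 12 contribute at least 12 × 23 = 276, leaving at most 2502 − 276 = 2226.
But each box is capped at 305, so the maximum is 305.
Achievable: one at 305 and the other 12 totalling 2197, which fits since 12 × 23 ≤ 2197 ≤ 12 × 305.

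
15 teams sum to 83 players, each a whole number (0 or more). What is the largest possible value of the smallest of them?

The average is 83/15 < 6, so some value is ≤ 5.
Achievable: 7 of them at 5 and 8 at 6 total 83.

5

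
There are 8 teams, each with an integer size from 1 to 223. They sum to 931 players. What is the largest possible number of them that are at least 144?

6

If k of the values are ≥ 144, the total is ≥ 144k + 1(8 − k).
Setting 144k + 1(8 − k) ≤ 931 gives 143k ≤ 923, so k ≤ 6.
k = 6 is achieved by 6 values at 144 and 2 at 1, total 866; add 65 to one value (staying below 144) to reach 931.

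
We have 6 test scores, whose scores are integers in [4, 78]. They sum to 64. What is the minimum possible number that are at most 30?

If only k of them are at most 30, the other 6 − k are at least 31, so the total is at least (6 − k)·31 + k·4.
This is ≤ 64, so (6 − k)·31 + 4k ≤ 64, which gives k ≥ 5.
Exactly 5 works: 5 values at 4 and 1 at 31 total 51; raise one of the low values by 13 (still ≤ 30) to hit 64.

5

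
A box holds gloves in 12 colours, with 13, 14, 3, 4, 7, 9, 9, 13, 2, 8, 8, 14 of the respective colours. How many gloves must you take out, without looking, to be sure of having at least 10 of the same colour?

87

In the worst case you take as many as possible of each colour without reaching 10: 9 + 9 + 3 + 4 + 7 + 9 + 9 + 9 + 2 + 8 + 8 + 9 = 86.
The next one must give 10 of some colour, so 86 + 1 = 87.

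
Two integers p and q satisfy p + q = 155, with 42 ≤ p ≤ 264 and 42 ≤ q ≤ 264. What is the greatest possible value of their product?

For a fixed sum, the product pq is largest when p and q are as close as possible.
Taking p = 77 and q = 78 (both in [42, 264]) gives pq = 6006.

6006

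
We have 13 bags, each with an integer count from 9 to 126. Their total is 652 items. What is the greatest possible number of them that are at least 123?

4

Suppose k of them are at least 123. Those contribute at least 123 each and the other 13 − k at least 9 each.
So the total is at least 123k + 9(13 − k) = 117 + 114k. This must be ≤ 652, giving k ≤ 4.
k = 4 is achieved by 4 values at 123 and 9 at 9, total 573; add 79 to one value (staying below 123) to reach 652.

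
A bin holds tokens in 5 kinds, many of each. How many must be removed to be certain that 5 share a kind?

You could draw 4 of every kind without reaching 5 of any — 20 in all.
One more forces 5 of some kind, so 20 + 1 = 21.

21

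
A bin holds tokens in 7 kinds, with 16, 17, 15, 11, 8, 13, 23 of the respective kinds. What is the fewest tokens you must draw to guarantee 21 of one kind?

In the worst case you take as many as possible of each kind without reaching 21: 16 + 17 + 15 + 11 + 8 + 13 + 20 = 100.
The next one must give 21 of some kind, so 100 + 1 = 101.

101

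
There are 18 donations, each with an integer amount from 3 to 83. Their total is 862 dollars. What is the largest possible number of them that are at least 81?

10

Suppose k of them are at least 81. Those contribute at least 81 each and the other 18 − k at least 3 each.
So the total is at least 81k + 3(18 − k) = 54 + 78k. This must be ≤ 862, giving k ≤ 10.
k = 10 is achieved by 10 values at 81 and 8 at 3, total 834; add 28 to one value (staying below 81) to reach 862.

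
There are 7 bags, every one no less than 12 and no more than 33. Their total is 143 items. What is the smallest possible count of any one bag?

Minimizing one value means maximizing the remaining 6.
The other 6 can take up 6 × 33 = 198 ≥ 143 − 12, so one bag can sit at its floor of 12.
Achievable: one at 12 and the other 6 totalling 131, which fits since 6 × 12 ≤ 131 ≤ 6 × 33.

12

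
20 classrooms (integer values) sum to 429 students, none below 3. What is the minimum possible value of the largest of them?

22

The average is 429/20 > 21, so not all 20 can be 21 or less; the largest is ≥ 22.
Taking 11 copies of 21 and 9 copies of 22 gives exactly 429, so 22 is attained.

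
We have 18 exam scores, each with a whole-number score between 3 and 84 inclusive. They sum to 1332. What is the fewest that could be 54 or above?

13

Suppose at most 18 − j of them reach 54; then j values are ≤ 53 and the rest ≤ 84.
The total is then ≤ 53·j + 84·(18 − j) = 1512 − 31j. For this to be ≥ 1332 we need j ≤ 5, so at least 18 − 5 = 13 must reach 54.
Exactly 13 works: 13 values at 84 and 5 at 53 total 1357; lower one of the high values by 25 (still ≥ 54) to hit 1332.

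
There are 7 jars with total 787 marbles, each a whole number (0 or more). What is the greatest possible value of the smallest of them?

112

The 7 values sum to 787, so their minimum is at most ⌊787/7⌋ = 112.
Taking 4 copies of 112 and 3 copies of 113 gives exactly 787, so 112 is attained.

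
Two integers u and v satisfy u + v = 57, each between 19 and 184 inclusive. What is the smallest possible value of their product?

For a fixed sum, uv is smallest when u and v are as far apart as possible.
At the endpoint u = 19, v = 57 − 19 = 38, so uv = 19 × 38 = 722.

722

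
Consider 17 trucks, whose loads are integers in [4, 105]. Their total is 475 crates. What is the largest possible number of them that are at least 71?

6

With k values at 71 or above and the rest at least 4, the sum is at least 68 + 67k.
Since the sum is 475, we need 67k ≤ 407, i.e. k ≤ 6.
k = 6 is achieved by 6 values at 71 and 11 at 4, total 470; add 5 to one value (staying below 71) to reach 475.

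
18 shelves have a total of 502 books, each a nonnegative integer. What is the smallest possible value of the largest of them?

The average is 502/18 > 27, so not all 18 can be 27 or less; the largest is ≥ 28.
Taking 2 copies of 27 and 16 copies of 28 gives exactly 502, so 28 is attained.

28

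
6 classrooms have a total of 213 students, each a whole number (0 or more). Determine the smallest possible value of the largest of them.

If every one of the 6 were at most 35, the total would be at most 6 × 35 = 210 < 213.
Taking 3 copies of 35 and 3 copies of 36 gives exactly 213, so 36 is attained.

36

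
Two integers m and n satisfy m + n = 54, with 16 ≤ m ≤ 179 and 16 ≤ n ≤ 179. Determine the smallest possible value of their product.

608

For a fixed sum, mn is smallest when m and n are as far apart as possible.
At the endpoint m = 16, n = 54 − 16 = 38, so mn = 16 × 38 = 608.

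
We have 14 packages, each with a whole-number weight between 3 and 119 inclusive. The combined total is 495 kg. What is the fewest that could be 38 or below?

2

Let j be the number exceeding 38. Then the total is ≥ 39·j + 3·(14 − j) = 42 + 36j.
So 36j ≤ 453 and j ≤ 12; hence at least 14 − 12 = 2 are ≤ 38.
Exactly 2 works: 2 values at 3 and 12 at 39 total 474; raise one of the low values by 21 (still ≤ 38) to hit 495.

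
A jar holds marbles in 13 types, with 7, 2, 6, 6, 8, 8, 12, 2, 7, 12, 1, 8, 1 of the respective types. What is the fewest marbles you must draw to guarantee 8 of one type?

In the worst case you take as many as possible of each type without reaching 8: 7 + 2 + 6 + 6 + 7 + 7 + 7 + 2 + 7 + 7 + 1 + 7 + 1 = 67.
The next one must give 8 of some type, so 67 + 1 = 68.

68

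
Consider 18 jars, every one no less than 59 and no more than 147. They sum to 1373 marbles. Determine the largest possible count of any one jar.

147

Maximizing one value means minimizing the remaining 17.
The other 17 contribute at least 17 × 59 = 1003, leaving at most 1373 − 1003 = 370.
But each jar is capped at 147, so the maximum is 147.
Achievable: one at 147 and the other 17 totalling 1226, which fits since 17 × 59 ≤ 1226 ≤ 17 × 147.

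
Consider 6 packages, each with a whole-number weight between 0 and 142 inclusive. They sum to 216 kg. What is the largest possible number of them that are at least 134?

With k values at 134 or above and the rest at least 0, the sum is at least 0 + 134k.
Since the sum is 216, we need 134k ≤ 216, i.e. k ≤ 1.
k = 1 is achieved by 1 value at 134 and 5 at 0, total 134; add 82 to one value (staying below 134) to reach 216.

1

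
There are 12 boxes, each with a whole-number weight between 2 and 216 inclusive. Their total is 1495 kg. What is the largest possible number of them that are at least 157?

Suppose k of them are at least 157. Those contribute at least 157 each and the other 12 − k at least 2 each.
So the total is at least 157k + 2(12 − k) = 24 + 155k. This must be ≤ 1495, giving k ≤ 9.
k = 9 is achieved by 9 values at 157 and 3 at 2, total 1419; add 76 to one value (staying below 157) to reach 1495.

9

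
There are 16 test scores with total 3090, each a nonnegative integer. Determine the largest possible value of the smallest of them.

The average is 3090/16 < 194, so some value is ≤ 193.
Taking 14 copies of 193 and 2 copies of 194 gives exactly 3090, so 193 is attained.

193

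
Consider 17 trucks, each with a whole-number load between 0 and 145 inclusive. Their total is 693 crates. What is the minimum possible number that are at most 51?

4

Each value above 51 is at least 52, contributing at least 52 − 0 = 52 above the floor 0.
The sum exceeds the floor total 0 by 693, so at most ⌊693/52⌋ = 13 exceed 51, and at least 4 are ≤ 51.
Exactly 4 works: 4 values at 0 and 13 at 52 total 676; raise one of the low values by 17 (still ≤ 51) to hit 693.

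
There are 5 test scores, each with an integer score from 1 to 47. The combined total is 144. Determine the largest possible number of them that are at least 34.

With k values at 34 or above and the rest at least 1, the sum is at least 5 + 33k.
Since the sum is 144, we need 33k ≤ 139, i.e. k ≤ 4.
k = 4 is achieved by 4 values at 34 and 1 at 1, total 137; add 7 to one value (staying below 34) to reach 144.

4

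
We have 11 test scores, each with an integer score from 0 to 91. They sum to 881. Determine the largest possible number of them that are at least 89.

9

If k of the values are ≥ 89, the total is ≥ 89k + 0(11 − k).
Setting 89k + 0(11 − k) ≤ 881 gives 89k ≤ 881, so k ≤ 9.
k = 9 is achieved by 9 values at 89 and 2 at 0, total 801; add 80 to one value (staying below 89) to reach 881.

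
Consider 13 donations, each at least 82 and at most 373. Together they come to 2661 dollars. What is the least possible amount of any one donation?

82

To make one donation as small as possible, make the other 12 as large as possible.
The other 12 can take up 12 × 373 = 4476 ≥ 2661 − 82, so one donation can sit at its floor of 82.
Achievable: one at 82 and the other 12 totalling 2579, which fits since 12 × 82 ≤ 2579 ≤ 12 × 373.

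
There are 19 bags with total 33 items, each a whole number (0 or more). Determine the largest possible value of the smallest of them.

1

If every one of the 19 were at least 2, the total would be at least 19 × 2 = 38 > 33.
Equality holds with 5 values of 1 and 14 values of 2.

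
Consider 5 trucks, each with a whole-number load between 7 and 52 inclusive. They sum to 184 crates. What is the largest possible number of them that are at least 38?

If k of the values are ≥ 38, the total is ≥ 38k + 7(5 − k).
Setting 38k + 7(5 − k) ≤ 184 gives 31k ≤ 149, so k ≤ 4.
k = 4 is achieved by 4 values at 38 and 1 at 7, total 159; add 25 to one value (staying below 38) to reach 184.

4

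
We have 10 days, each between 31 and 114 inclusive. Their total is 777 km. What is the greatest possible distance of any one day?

114

Maximizing one value means minimizing the remaining 9.
The other 9 contribute at least 9 × 31 = 279, leaving at most 777 − 279 = 498.
But each day is capped at 114, so the maximum is 114.
Achievable: one at 114 and the other 9 totalling 663, which fits since 9 × 31 ≤ 663 ≤ 9 × 114.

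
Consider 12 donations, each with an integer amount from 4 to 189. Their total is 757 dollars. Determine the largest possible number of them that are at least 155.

4

Suppose k of them are at least 155. Those contribute at least 155 each and the other 12 − k at least 4 each.
So the total is at least 155k + 4(12 − k) = 48 + 151k. This must be ≤ 757, giving k ≤ 4.
k = 4 is achieved by 4 values at 155 and 8 at 4, total 652; add 105 to one value (staying below 155) to reach 757.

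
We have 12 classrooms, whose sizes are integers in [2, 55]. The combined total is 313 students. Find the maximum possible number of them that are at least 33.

Suppose k of them are at least 33. Those contribute at least 33 each and the other 12 − k at least 2 each.
So the total is at least 33k + 2(12 − k) = 24 + 31k. This must be ≤ 313, giving k ≤ 9.
k = 9 is achieved by 9 values at 33 and 3 at 2, total 303; add 10 to one value (staying below 33) to reach 313.

9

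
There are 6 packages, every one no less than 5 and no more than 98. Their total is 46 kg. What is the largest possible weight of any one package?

21

To make one package as large as possible, make the other 5 as small as possible.
The other 5 contribute at least 5 × 5 = 25, leaving at most 46 − 25 = 21.
Since 21 ≤ 98, this is achievable: one at 21 and 5 at 5.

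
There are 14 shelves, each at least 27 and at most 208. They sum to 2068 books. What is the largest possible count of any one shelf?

208

To make one shelf as large as possible, make the other 13 as small as possible.
The other 13 contribute at least 13 × 27 = 351, leaving at most 2068 − 351 = 1717.
But each shelf is capped at 208, so the maximum is 208.
Achievable: one at 208 and the other 13 totalling 1860, which fits since 13 × 27 ≤ 1860 ≤ 13 × 208.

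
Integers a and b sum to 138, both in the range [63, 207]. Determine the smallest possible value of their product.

For a fixed sum, ab is smallest when a and b are as far apart as possible.
At the endpoint a = 63, b = 138 − 63 = 75, so ab = 63 × 75 = 4725.

4725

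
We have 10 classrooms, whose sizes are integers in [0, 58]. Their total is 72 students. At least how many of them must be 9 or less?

If only k of them are at most 9, the other 10 − k are at least 10, so the total is at least (10 − k)·10 + k·0.
This is ≤ 72, so (10 − k)·10 + 0k ≤ 72, which gives k ≥ 3.
Exactly 3 works: 3 values at 0 and 7 at 10 total 70; raise one of the low values by 2 (still ≤ 9) to hit 72.

3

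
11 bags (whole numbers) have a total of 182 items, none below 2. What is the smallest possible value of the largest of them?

17

Some value must be at least ⌈182/11⌉ = 17, since 11 × 16 = 176 < 182.
Equality holds with 6 values of 17 and 5 values of 16.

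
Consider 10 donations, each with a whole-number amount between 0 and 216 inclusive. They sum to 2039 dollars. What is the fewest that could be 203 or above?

Each value short of 203 is at most 202, costing at least 216 − 202 = 14 against the maximum total of 2160.
We can afford to lose at most 2160 − 2039 = 121, so at most ⌊121/14⌋ = 8 fall short, and at least 2 are ≥ 203.
Exactly 2 works: 2 values at 216 and 8 at 202 total 2048; lower one of the high values by 9 (still ≥ 203) to hit 2039.

2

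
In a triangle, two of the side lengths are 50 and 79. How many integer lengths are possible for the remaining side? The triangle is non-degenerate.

The triangle inequality gives |50 − 79| < c < 50 + 79, i.e. 29 < c < 129.
So c can be any integer from 30 to 128: 99 values.

99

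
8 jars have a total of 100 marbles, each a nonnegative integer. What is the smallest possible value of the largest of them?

If every one of the 8 were at most 12, the total would be at most 8 × 12 = 96 < 100.
Equality holds with 4 values of 13 and 4 values of 12.

13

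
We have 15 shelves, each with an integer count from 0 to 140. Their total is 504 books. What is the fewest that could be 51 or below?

6

Each value above 51 is at least 52, contributing at least 52 − 0 = 52 above the floor 0.
The sum exceeds the floor total 0 by 504, so at most ⌊504/52⌋ = 9 exceed 51, and at least 6 are ≤ 51.
Exactly 6 works: 6 values at 0 and 9 at 52 total 468; raise one of the low values by 36 (still ≤ 51) to hit 504.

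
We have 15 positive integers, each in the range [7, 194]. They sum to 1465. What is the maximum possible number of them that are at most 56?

Each value at 56 or below falls at least 194 − 56 = 138 short of the ceiling 194.
The ceiling total is 15 × 194 = 2910, and we need 1465, so at most ⌊(2910 − 1465)/138⌋ = 10 can be that low.
k = 10 is achieved by 10 values at 56 and 5 at 194, total 1530; lower one of the 194's by 65 (still > 56) to reach 1465.

10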